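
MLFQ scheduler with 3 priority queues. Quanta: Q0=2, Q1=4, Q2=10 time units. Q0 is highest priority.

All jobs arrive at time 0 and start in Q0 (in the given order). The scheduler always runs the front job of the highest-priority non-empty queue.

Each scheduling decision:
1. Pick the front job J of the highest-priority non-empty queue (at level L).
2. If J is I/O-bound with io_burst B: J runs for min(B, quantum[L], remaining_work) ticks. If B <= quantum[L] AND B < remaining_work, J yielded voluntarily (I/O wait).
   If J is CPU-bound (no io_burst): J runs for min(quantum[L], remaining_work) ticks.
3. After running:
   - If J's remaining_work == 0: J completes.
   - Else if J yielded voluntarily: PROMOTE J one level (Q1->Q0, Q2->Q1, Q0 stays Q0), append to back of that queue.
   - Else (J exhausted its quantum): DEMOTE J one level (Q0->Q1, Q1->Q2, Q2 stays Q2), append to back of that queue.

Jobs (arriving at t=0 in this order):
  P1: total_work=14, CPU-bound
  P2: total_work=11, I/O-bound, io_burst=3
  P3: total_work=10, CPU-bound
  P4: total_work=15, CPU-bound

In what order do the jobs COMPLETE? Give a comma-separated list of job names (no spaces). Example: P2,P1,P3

Answer: P2,P1,P3,P4

Derivation:
t=0-2: P1@Q0 runs 2, rem=12, quantum used, demote→Q1. Q0=[P2,P3,P4] Q1=[P1] Q2=[]
t=2-4: P2@Q0 runs 2, rem=9, quantum used, demote→Q1. Q0=[P3,P4] Q1=[P1,P2] Q2=[]
t=4-6: P3@Q0 runs 2, rem=8, quantum used, demote→Q1. Q0=[P4] Q1=[P1,P2,P3] Q2=[]
t=6-8: P4@Q0 runs 2, rem=13, quantum used, demote→Q1. Q0=[] Q1=[P1,P2,P3,P4] Q2=[]
t=8-12: P1@Q1 runs 4, rem=8, quantum used, demote→Q2. Q0=[] Q1=[P2,P3,P4] Q2=[P1]
t=12-15: P2@Q1 runs 3, rem=6, I/O yield, promote→Q0. Q0=[P2] Q1=[P3,P4] Q2=[P1]
t=15-17: P2@Q0 runs 2, rem=4, quantum used, demote→Q1. Q0=[] Q1=[P3,P4,P2] Q2=[P1]
t=17-21: P3@Q1 runs 4, rem=4, quantum used, demote→Q2. Q0=[] Q1=[P4,P2] Q2=[P1,P3]
t=21-25: P4@Q1 runs 4, rem=9, quantum used, demote→Q2. Q0=[] Q1=[P2] Q2=[P1,P3,P4]
t=25-28: P2@Q1 runs 3, rem=1, I/O yield, promote→Q0. Q0=[P2] Q1=[] Q2=[P1,P3,P4]
t=28-29: P2@Q0 runs 1, rem=0, completes. Q0=[] Q1=[] Q2=[P1,P3,P4]
t=29-37: P1@Q2 runs 8, rem=0, completes. Q0=[] Q1=[] Q2=[P3,P4]
t=37-41: P3@Q2 runs 4, rem=0, completes. Q0=[] Q1=[] Q2=[P4]
t=41-50: P4@Q2 runs 9, rem=0, completes. Q0=[] Q1=[] Q2=[]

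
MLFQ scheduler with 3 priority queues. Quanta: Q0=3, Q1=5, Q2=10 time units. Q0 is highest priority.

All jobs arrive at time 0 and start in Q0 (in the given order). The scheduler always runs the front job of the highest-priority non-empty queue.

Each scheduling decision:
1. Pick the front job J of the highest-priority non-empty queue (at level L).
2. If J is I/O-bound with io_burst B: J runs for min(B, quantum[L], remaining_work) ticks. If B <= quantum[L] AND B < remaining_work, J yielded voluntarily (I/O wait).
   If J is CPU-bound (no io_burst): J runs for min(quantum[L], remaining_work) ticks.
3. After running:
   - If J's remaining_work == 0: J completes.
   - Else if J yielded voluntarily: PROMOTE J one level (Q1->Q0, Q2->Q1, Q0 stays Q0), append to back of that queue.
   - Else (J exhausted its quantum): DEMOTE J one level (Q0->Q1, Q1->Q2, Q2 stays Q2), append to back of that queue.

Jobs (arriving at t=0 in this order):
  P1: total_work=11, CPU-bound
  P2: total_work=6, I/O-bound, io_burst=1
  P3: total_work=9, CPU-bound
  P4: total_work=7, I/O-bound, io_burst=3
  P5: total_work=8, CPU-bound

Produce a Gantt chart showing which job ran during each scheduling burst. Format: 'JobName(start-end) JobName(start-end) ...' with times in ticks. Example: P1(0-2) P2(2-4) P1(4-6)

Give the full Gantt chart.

t=0-3: P1@Q0 runs 3, rem=8, quantum used, demote→Q1. Q0=[P2,P3,P4,P5] Q1=[P1] Q2=[]
t=3-4: P2@Q0 runs 1, rem=5, I/O yield, promote→Q0. Q0=[P3,P4,P5,P2] Q1=[P1] Q2=[]
t=4-7: P3@Q0 runs 3, rem=6, quantum used, demote→Q1. Q0=[P4,P5,P2] Q1=[P1,P3] Q2=[]
t=7-10: P4@Q0 runs 3, rem=4, I/O yield, promote→Q0. Q0=[P5,P2,P4] Q1=[P1,P3] Q2=[]
t=10-13: P5@Q0 runs 3, rem=5, quantum used, demote→Q1. Q0=[P2,P4] Q1=[P1,P3,P5] Q2=[]
t=13-14: P2@Q0 runs 1, rem=4, I/O yield, promote→Q0. Q0=[P4,P2] Q1=[P1,P3,P5] Q2=[]
t=14-17: P4@Q0 runs 3, rem=1, I/O yield, promote→Q0. Q0=[P2,P4] Q1=[P1,P3,P5] Q2=[]
t=17-18: P2@Q0 runs 1, rem=3, I/O yield, promote→Q0. Q0=[P4,P2] Q1=[P1,P3,P5] Q2=[]
t=18-19: P4@Q0 runs 1, rem=0, completes. Q0=[P2] Q1=[P1,P3,P5] Q2=[]
t=19-20: P2@Q0 runs 1, rem=2, I/O yield, promote→Q0. Q0=[P2] Q1=[P1,P3,P5] Q2=[]
t=20-21: P2@Q0 runs 1, rem=1, I/O yield, promote→Q0. Q0=[P2] Q1=[P1,P3,P5] Q2=[]
t=21-22: P2@Q0 runs 1, rem=0, completes. Q0=[] Q1=[P1,P3,P5] Q2=[]
t=22-27: P1@Q1 runs 5, rem=3, quantum used, demote→Q2. Q0=[] Q1=[P3,P5] Q2=[P1]
t=27-32: P3@Q1 runs 5, rem=1, quantum used, demote→Q2. Q0=[] Q1=[P5] Q2=[P1,P3]
t=32-37: P5@Q1 runs 5, rem=0, completes. Q0=[] Q1=[] Q2=[P1,P3]
t=37-40: P1@Q2 runs 3, rem=0, completes. Q0=[] Q1=[] Q2=[P3]
t=40-41: P3@Q2 runs 1, rem=0, completes. Q0=[] Q1=[] Q2=[]

Answer: P1(0-3) P2(3-4) P3(4-7) P4(7-10) P5(10-13) P2(13-14) P4(14-17) P2(17-18) P4(18-19) P2(19-20) P2(20-21) P2(21-22) P1(22-27) P3(27-32) P5(32-37) P1(37-40) P3(40-41)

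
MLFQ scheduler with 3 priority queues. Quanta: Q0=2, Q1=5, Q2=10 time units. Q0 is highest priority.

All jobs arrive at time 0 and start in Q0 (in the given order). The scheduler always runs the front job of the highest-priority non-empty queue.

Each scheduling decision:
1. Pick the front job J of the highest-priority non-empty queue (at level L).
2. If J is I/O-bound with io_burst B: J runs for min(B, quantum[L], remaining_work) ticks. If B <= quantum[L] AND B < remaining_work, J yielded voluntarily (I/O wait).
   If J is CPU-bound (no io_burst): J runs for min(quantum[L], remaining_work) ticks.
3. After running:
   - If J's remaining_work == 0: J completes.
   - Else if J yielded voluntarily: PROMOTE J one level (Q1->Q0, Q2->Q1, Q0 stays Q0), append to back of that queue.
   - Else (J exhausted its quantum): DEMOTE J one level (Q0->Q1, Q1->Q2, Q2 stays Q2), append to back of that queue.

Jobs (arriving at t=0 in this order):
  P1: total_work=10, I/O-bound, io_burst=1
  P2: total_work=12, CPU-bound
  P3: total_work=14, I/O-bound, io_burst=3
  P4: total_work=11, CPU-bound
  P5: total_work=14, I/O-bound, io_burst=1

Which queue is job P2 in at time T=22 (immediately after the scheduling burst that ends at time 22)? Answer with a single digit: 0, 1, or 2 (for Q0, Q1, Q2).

Answer: 1

Derivation:
t=0-1: P1@Q0 runs 1, rem=9, I/O yield, promote→Q0. Q0=[P2,P3,P4,P5,P1] Q1=[] Q2=[]
t=1-3: P2@Q0 runs 2, rem=10, quantum used, demote→Q1. Q0=[P3,P4,P5,P1] Q1=[P2] Q2=[]
t=3-5: P3@Q0 runs 2, rem=12, quantum used, demote→Q1. Q0=[P4,P5,P1] Q1=[P2,P3] Q2=[]
t=5-7: P4@Q0 runs 2, rem=9, quantum used, demote→Q1. Q0=[P5,P1] Q1=[P2,P3,P4] Q2=[]
t=7-8: P5@Q0 runs 1, rem=13, I/O yield, promote→Q0. Q0=[P1,P5] Q1=[P2,P3,P4] Q2=[]
t=8-9: P1@Q0 runs 1, rem=8, I/O yield, promote→Q0. Q0=[P5,P1] Q1=[P2,P3,P4] Q2=[]
t=9-10: P5@Q0 runs 1, rem=12, I/O yield, promote→Q0. Q0=[P1,P5] Q1=[P2,P3,P4] Q2=[]
t=10-11: P1@Q0 runs 1, rem=7, I/O yield, promote→Q0. Q0=[P5,P1] Q1=[P2,P3,P4] Q2=[]
t=11-12: P5@Q0 runs 1, rem=11, I/O yield, promote→Q0. Q0=[P1,P5] Q1=[P2,P3,P4] Q2=[]
t=12-13: P1@Q0 runs 1, rem=6, I/O yield, promote→Q0. Q0=[P5,P1] Q1=[P2,P3,P4] Q2=[]
t=13-14: P5@Q0 runs 1, rem=10, I/O yield, promote→Q0. Q0=[P1,P5] Q1=[P2,P3,P4] Q2=[]
t=14-15: P1@Q0 runs 1, rem=5, I/O yield, promote→Q0. Q0=[P5,P1] Q1=[P2,P3,P4] Q2=[]
t=15-16: P5@Q0 runs 1, rem=9, I/O yield, promote→Q0. Q0=[P1,P5] Q1=[P2,P3,P4] Q2=[]
t=16-17: P1@Q0 runs 1, rem=4, I/O yield, promote→Q0. Q0=[P5,P1] Q1=[P2,P3,P4] Q2=[]
t=17-18: P5@Q0 runs 1, rem=8, I/O yield, promote→Q0. Q0=[P1,P5] Q1=[P2,P3,P4] Q2=[]
t=18-19: P1@Q0 runs 1, rem=3, I/O yield, promote→Q0. Q0=[P5,P1] Q1=[P2,P3,P4] Q2=[]
t=19-20: P5@Q0 runs 1, rem=7, I/O yield, promote→Q0. Q0=[P1,P5] Q1=[P2,P3,P4] Q2=[]
t=20-21: P1@Q0 runs 1, rem=2, I/O yield, promote→Q0. Q0=[P5,P1] Q1=[P2,P3,P4] Q2=[]
t=21-22: P5@Q0 runs 1, rem=6, I/O yield, promote→Q0. Q0=[P1,P5] Q1=[P2,P3,P4] Q2=[]
t=22-23: P1@Q0 runs 1, rem=1, I/O yield, promote→Q0. Q0=[P5,P1] Q1=[P2,P3,P4] Q2=[]
t=23-24: P5@Q0 runs 1, rem=5, I/O yield, promote→Q0. Q0=[P1,P5] Q1=[P2,P3,P4] Q2=[]
t=24-25: P1@Q0 runs 1, rem=0, completes. Q0=[P5] Q1=[P2,P3,P4] Q2=[]
t=25-26: P5@Q0 runs 1, rem=4, I/O yield, promote→Q0. Q0=[P5] Q1=[P2,P3,P4] Q2=[]
t=26-27: P5@Q0 runs 1, rem=3, I/O yield, promote→Q0. Q0=[P5] Q1=[P2,P3,P4] Q2=[]
t=27-28: P5@Q0 runs 1, rem=2, I/O yield, promote→Q0. Q0=[P5] Q1=[P2,P3,P4] Q2=[]
t=28-29: P5@Q0 runs 1, rem=1, I/O yield, promote→Q0. Q0=[P5] Q1=[P2,P3,P4] Q2=[]
t=29-30: P5@Q0 runs 1, rem=0, completes. Q0=[] Q1=[P2,P3,P4] Q2=[]
t=30-35: P2@Q1 runs 5, rem=5, quantum used, demote→Q2. Q0=[] Q1=[P3,P4] Q2=[P2]
t=35-38: P3@Q1 runs 3, rem=9, I/O yield, promote→Q0. Q0=[P3] Q1=[P4] Q2=[P2]
t=38-40: P3@Q0 runs 2, rem=7, quantum used, demote→Q1. Q0=[] Q1=[P4,P3] Q2=[P2]
t=40-45: P4@Q1 runs 5, rem=4, quantum used, demote→Q2. Q0=[] Q1=[P3] Q2=[P2,P4]
t=45-48: P3@Q1 runs 3, rem=4, I/O yield, promote→Q0. Q0=[P3] Q1=[] Q2=[P2,P4]
t=48-50: P3@Q0 runs 2, rem=2, quantum used, demote→Q1. Q0=[] Q1=[P3] Q2=[P2,P4]
t=50-52: P3@Q1 runs 2, rem=0, completes. Q0=[] Q1=[] Q2=[P2,P4]
t=52-57: P2@Q2 runs 5, rem=0, completes. Q0=[] Q1=[] Q2=[P4]
t=57-61: P4@Q2 runs 4, rem=0, completes. Q0=[] Q1=[] Q2=[]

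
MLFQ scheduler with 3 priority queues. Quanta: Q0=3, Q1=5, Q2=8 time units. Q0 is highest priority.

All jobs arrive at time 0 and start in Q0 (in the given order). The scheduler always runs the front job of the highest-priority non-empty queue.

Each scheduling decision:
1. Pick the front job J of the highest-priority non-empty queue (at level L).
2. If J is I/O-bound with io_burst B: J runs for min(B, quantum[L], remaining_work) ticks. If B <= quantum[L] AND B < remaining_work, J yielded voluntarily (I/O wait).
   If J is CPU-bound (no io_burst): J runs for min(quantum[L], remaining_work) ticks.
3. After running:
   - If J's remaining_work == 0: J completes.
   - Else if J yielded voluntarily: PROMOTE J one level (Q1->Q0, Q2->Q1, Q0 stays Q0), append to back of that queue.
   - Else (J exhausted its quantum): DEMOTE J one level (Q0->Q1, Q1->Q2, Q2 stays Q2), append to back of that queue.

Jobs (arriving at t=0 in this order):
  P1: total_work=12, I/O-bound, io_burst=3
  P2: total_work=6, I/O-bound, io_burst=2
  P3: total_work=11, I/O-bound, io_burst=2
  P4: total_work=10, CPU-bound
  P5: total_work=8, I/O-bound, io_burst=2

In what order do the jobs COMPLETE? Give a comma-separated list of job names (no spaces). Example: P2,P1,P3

Answer: P2,P1,P5,P3,P4

Derivation:
t=0-3: P1@Q0 runs 3, rem=9, I/O yield, promote→Q0. Q0=[P2,P3,P4,P5,P1] Q1=[] Q2=[]
t=3-5: P2@Q0 runs 2, rem=4, I/O yield, promote→Q0. Q0=[P3,P4,P5,P1,P2] Q1=[] Q2=[]
t=5-7: P3@Q0 runs 2, rem=9, I/O yield, promote→Q0. Q0=[P4,P5,P1,P2,P3] Q1=[] Q2=[]
t=7-10: P4@Q0 runs 3, rem=7, quantum used, demote→Q1. Q0=[P5,P1,P2,P3] Q1=[P4] Q2=[]
t=10-12: P5@Q0 runs 2, rem=6, I/O yield, promote→Q0. Q0=[P1,P2,P3,P5] Q1=[P4] Q2=[]
t=12-15: P1@Q0 runs 3, rem=6, I/O yield, promote→Q0. Q0=[P2,P3,P5,P1] Q1=[P4] Q2=[]
t=15-17: P2@Q0 runs 2, rem=2, I/O yield, promote→Q0. Q0=[P3,P5,P1,P2] Q1=[P4] Q2=[]
t=17-19: P3@Q0 runs 2, rem=7, I/O yield, promote→Q0. Q0=[P5,P1,P2,P3] Q1=[P4] Q2=[]
t=19-21: P5@Q0 runs 2, rem=4, I/O yield, promote→Q0. Q0=[P1,P2,P3,P5] Q1=[P4] Q2=[]
t=21-24: P1@Q0 runs 3, rem=3, I/O yield, promote→Q0. Q0=[P2,P3,P5,P1] Q1=[P4] Q2=[]
t=24-26: P2@Q0 runs 2, rem=0, completes. Q0=[P3,P5,P1] Q1=[P4] Q2=[]
t=26-28: P3@Q0 runs 2, rem=5, I/O yield, promote→Q0. Q0=[P5,P1,P3] Q1=[P4] Q2=[]
t=28-30: P5@Q0 runs 2, rem=2, I/O yield, promote→Q0. Q0=[P1,P3,P5] Q1=[P4] Q2=[]
t=30-33: P1@Q0 runs 3, rem=0, completes. Q0=[P3,P5] Q1=[P4] Q2=[]
t=33-35: P3@Q0 runs 2, rem=3, I/O yield, promote→Q0. Q0=[P5,P3] Q1=[P4] Q2=[]
t=35-37: P5@Q0 runs 2, rem=0, completes. Q0=[P3] Q1=[P4] Q2=[]
t=37-39: P3@Q0 runs 2, rem=1, I/O yield, promote→Q0. Q0=[P3] Q1=[P4] Q2=[]
t=39-40: P3@Q0 runs 1, rem=0, completes. Q0=[] Q1=[P4] Q2=[]
t=40-45: P4@Q1 runs 5, rem=2, quantum used, demote→Q2. Q0=[] Q1=[] Q2=[P4]
t=45-47: P4@Q2 runs 2, rem=0, completes. Q0=[] Q1=[] Q2=[]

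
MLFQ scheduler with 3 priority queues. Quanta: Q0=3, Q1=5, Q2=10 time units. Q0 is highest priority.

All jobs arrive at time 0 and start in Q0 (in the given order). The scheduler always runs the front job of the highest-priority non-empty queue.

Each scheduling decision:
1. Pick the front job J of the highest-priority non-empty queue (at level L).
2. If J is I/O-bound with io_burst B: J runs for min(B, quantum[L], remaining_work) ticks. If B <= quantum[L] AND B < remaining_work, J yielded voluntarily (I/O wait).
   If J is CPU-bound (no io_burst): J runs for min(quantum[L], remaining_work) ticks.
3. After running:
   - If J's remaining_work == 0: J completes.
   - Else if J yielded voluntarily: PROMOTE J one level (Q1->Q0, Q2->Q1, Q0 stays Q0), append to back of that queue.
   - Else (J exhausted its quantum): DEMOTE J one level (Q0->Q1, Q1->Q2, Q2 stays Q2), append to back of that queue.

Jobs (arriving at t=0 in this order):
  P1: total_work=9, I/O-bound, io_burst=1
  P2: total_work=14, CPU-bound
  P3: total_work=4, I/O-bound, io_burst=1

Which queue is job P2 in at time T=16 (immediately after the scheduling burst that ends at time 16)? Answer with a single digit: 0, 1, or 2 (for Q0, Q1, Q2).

Answer: 1

Derivation:
t=0-1: P1@Q0 runs 1, rem=8, I/O yield, promote→Q0. Q0=[P2,P3,P1] Q1=[] Q2=[]
t=1-4: P2@Q0 runs 3, rem=11, quantum used, demote→Q1. Q0=[P3,P1] Q1=[P2] Q2=[]
t=4-5: P3@Q0 runs 1, rem=3, I/O yield, promote→Q0. Q0=[P1,P3] Q1=[P2] Q2=[]
t=5-6: P1@Q0 runs 1, rem=7, I/O yield, promote→Q0. Q0=[P3,P1] Q1=[P2] Q2=[]
t=6-7: P3@Q0 runs 1, rem=2, I/O yield, promote→Q0. Q0=[P1,P3] Q1=[P2] Q2=[]
t=7-8: P1@Q0 runs 1, rem=6, I/O yield, promote→Q0. Q0=[P3,P1] Q1=[P2] Q2=[]
t=8-9: P3@Q0 runs 1, rem=1, I/O yield, promote→Q0. Q0=[P1,P3] Q1=[P2] Q2=[]
t=9-10: P1@Q0 runs 1, rem=5, I/O yield, promote→Q0. Q0=[P3,P1] Q1=[P2] Q2=[]
t=10-11: P3@Q0 runs 1, rem=0, completes. Q0=[P1] Q1=[P2] Q2=[]
t=11-12: P1@Q0 runs 1, rem=4, I/O yield, promote→Q0. Q0=[P1] Q1=[P2] Q2=[]
t=12-13: P1@Q0 runs 1, rem=3, I/O yield, promote→Q0. Q0=[P1] Q1=[P2] Q2=[]
t=13-14: P1@Q0 runs 1, rem=2, I/O yield, promote→Q0. Q0=[P1] Q1=[P2] Q2=[]
t=14-15: P1@Q0 runs 1, rem=1, I/O yield, promote→Q0. Q0=[P1] Q1=[P2] Q2=[]
t=15-16: P1@Q0 runs 1, rem=0, completes. Q0=[] Q1=[P2] Q2=[]
t=16-21: P2@Q1 runs 5, rem=6, quantum used, demote→Q2. Q0=[] Q1=[] Q2=[P2]
t=21-27: P2@Q2 runs 6, rem=0, completes. Q0=[] Q1=[] Q2=[]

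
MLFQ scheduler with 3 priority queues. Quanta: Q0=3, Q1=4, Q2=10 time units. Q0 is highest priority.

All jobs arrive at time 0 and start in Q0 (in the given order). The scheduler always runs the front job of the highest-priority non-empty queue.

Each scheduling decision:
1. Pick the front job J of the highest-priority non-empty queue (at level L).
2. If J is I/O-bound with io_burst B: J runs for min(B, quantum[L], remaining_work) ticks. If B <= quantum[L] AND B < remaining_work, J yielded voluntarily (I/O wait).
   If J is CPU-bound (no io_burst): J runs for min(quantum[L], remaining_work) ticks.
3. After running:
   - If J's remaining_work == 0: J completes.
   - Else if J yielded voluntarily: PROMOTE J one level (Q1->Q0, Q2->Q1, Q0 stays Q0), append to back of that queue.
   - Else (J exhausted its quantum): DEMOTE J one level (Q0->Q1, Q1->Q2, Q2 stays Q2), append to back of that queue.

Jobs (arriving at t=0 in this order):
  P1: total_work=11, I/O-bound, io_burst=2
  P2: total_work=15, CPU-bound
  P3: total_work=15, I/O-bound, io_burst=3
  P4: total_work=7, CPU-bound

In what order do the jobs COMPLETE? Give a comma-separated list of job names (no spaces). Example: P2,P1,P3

Answer: P3,P1,P4,P2

Derivation:
t=0-2: P1@Q0 runs 2, rem=9, I/O yield, promote→Q0. Q0=[P2,P3,P4,P1] Q1=[] Q2=[]
t=2-5: P2@Q0 runs 3, rem=12, quantum used, demote→Q1. Q0=[P3,P4,P1] Q1=[P2] Q2=[]
t=5-8: P3@Q0 runs 3, rem=12, I/O yield, promote→Q0. Q0=[P4,P1,P3] Q1=[P2] Q2=[]
t=8-11: P4@Q0 runs 3, rem=4, quantum used, demote→Q1. Q0=[P1,P3] Q1=[P2,P4] Q2=[]
t=11-13: P1@Q0 runs 2, rem=7, I/O yield, promote→Q0. Q0=[P3,P1] Q1=[P2,P4] Q2=[]
t=13-16: P3@Q0 runs 3, rem=9, I/O yield, promote→Q0. Q0=[P1,P3] Q1=[P2,P4] Q2=[]
t=16-18: P1@Q0 runs 2, rem=5, I/O yield, promote→Q0. Q0=[P3,P1] Q1=[P2,P4] Q2=[]
t=18-21: P3@Q0 runs 3, rem=6, I/O yield, promote→Q0. Q0=[P1,P3] Q1=[P2,P4] Q2=[]
t=21-23: P1@Q0 runs 2, rem=3, I/O yield, promote→Q0. Q0=[P3,P1] Q1=[P2,P4] Q2=[]
t=23-26: P3@Q0 runs 3, rem=3, I/O yield, promote→Q0. Q0=[P1,P3] Q1=[P2,P4] Q2=[]
t=26-28: P1@Q0 runs 2, rem=1, I/O yield, promote→Q0. Q0=[P3,P1] Q1=[P2,P4] Q2=[]
t=28-31: P3@Q0 runs 3, rem=0, completes. Q0=[P1] Q1=[P2,P4] Q2=[]
t=31-32: P1@Q0 runs 1, rem=0, completes. Q0=[] Q1=[P2,P4] Q2=[]
t=32-36: P2@Q1 runs 4, rem=8, quantum used, demote→Q2. Q0=[] Q1=[P4] Q2=[P2]
t=36-40: P4@Q1 runs 4, rem=0, completes. Q0=[] Q1=[] Q2=[P2]
t=40-48: P2@Q2 runs 8, rem=0, completes. Q0=[] Q1=[] Q2=[]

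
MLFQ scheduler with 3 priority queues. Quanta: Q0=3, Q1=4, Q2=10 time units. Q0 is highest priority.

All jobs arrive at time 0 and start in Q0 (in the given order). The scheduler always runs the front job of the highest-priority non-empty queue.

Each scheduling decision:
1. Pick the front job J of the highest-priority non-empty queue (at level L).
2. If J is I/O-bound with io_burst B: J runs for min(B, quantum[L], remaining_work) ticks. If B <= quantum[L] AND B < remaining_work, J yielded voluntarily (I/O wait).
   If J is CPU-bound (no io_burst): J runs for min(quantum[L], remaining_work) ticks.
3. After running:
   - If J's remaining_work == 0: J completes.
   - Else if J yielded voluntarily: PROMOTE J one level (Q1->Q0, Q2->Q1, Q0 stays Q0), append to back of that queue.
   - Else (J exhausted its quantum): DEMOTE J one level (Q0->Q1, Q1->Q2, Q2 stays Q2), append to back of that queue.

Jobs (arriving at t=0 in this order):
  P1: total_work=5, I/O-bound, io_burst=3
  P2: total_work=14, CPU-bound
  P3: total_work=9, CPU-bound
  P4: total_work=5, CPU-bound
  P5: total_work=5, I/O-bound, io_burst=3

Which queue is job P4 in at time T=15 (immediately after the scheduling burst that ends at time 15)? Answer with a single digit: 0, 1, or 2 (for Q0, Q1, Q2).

t=0-3: P1@Q0 runs 3, rem=2, I/O yield, promote→Q0. Q0=[P2,P3,P4,P5,P1] Q1=[] Q2=[]
t=3-6: P2@Q0 runs 3, rem=11, quantum used, demote→Q1. Q0=[P3,P4,P5,P1] Q1=[P2] Q2=[]
t=6-9: P3@Q0 runs 3, rem=6, quantum used, demote→Q1. Q0=[P4,P5,P1] Q1=[P2,P3] Q2=[]
t=9-12: P4@Q0 runs 3, rem=2, quantum used, demote→Q1. Q0=[P5,P1] Q1=[P2,P3,P4] Q2=[]
t=12-15: P5@Q0 runs 3, rem=2, I/O yield, promote→Q0. Q0=[P1,P5] Q1=[P2,P3,P4] Q2=[]
t=15-17: P1@Q0 runs 2, rem=0, completes. Q0=[P5] Q1=[P2,P3,P4] Q2=[]
t=17-19: P5@Q0 runs 2, rem=0, completes. Q0=[] Q1=[P2,P3,P4] Q2=[]
t=19-23: P2@Q1 runs 4, rem=7, quantum used, demote→Q2. Q0=[] Q1=[P3,P4] Q2=[P2]
t=23-27: P3@Q1 runs 4, rem=2, quantum used, demote→Q2. Q0=[] Q1=[P4] Q2=[P2,P3]
t=27-29: P4@Q1 runs 2, rem=0, completes. Q0=[] Q1=[] Q2=[P2,P3]
t=29-36: P2@Q2 runs 7, rem=0, completes. Q0=[] Q1=[] Q2=[P3]
t=36-38: P3@Q2 runs 2, rem=0, completes. Q0=[] Q1=[] Q2=[]

Answer: 1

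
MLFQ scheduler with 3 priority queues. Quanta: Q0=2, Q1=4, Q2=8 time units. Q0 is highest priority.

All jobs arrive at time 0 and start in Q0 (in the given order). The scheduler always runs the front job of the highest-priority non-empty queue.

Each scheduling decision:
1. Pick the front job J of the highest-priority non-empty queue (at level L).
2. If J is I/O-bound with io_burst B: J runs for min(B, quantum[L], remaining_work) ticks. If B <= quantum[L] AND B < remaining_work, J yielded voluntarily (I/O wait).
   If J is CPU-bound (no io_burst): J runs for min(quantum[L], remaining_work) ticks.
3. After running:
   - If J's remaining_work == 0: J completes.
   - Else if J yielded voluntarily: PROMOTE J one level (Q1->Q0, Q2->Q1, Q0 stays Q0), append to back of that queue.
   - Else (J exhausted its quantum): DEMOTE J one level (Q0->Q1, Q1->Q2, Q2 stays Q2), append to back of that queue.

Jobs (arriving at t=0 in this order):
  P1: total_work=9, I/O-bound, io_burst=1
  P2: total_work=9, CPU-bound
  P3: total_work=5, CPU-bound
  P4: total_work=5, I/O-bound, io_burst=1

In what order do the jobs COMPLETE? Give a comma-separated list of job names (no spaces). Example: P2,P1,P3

t=0-1: P1@Q0 runs 1, rem=8, I/O yield, promote→Q0. Q0=[P2,P3,P4,P1] Q1=[] Q2=[]
t=1-3: P2@Q0 runs 2, rem=7, quantum used, demote→Q1. Q0=[P3,P4,P1] Q1=[P2] Q2=[]
t=3-5: P3@Q0 runs 2, rem=3, quantum used, demote→Q1. Q0=[P4,P1] Q1=[P2,P3] Q2=[]
t=5-6: P4@Q0 runs 1, rem=4, I/O yield, promote→Q0. Q0=[P1,P4] Q1=[P2,P3] Q2=[]
t=6-7: P1@Q0 runs 1, rem=7, I/O yield, promote→Q0. Q0=[P4,P1] Q1=[P2,P3] Q2=[]
t=7-8: P4@Q0 runs 1, rem=3, I/O yield, promote→Q0. Q0=[P1,P4] Q1=[P2,P3] Q2=[]
t=8-9: P1@Q0 runs 1, rem=6, I/O yield, promote→Q0. Q0=[P4,P1] Q1=[P2,P3] Q2=[]
t=9-10: P4@Q0 runs 1, rem=2, I/O yield, promote→Q0. Q0=[P1,P4] Q1=[P2,P3] Q2=[]
t=10-11: P1@Q0 runs 1, rem=5, I/O yield, promote→Q0. Q0=[P4,P1] Q1=[P2,P3] Q2=[]
t=11-12: P4@Q0 runs 1, rem=1, I/O yield, promote→Q0. Q0=[P1,P4] Q1=[P2,P3] Q2=[]
t=12-13: P1@Q0 runs 1, rem=4, I/O yield, promote→Q0. Q0=[P4,P1] Q1=[P2,P3] Q2=[]
t=13-14: P4@Q0 runs 1, rem=0, completes. Q0=[P1] Q1=[P2,P3] Q2=[]
t=14-15: P1@Q0 runs 1, rem=3, I/O yield, promote→Q0. Q0=[P1] Q1=[P2,P3] Q2=[]
t=15-16: P1@Q0 runs 1, rem=2, I/O yield, promote→Q0. Q0=[P1] Q1=[P2,P3] Q2=[]
t=16-17: P1@Q0 runs 1, rem=1, I/O yield, promote→Q0. Q0=[P1] Q1=[P2,P3] Q2=[]
t=17-18: P1@Q0 runs 1, rem=0, completes. Q0=[] Q1=[P2,P3] Q2=[]
t=18-22: P2@Q1 runs 4, rem=3, quantum used, demote→Q2. Q0=[] Q1=[P3] Q2=[P2]
t=22-25: P3@Q1 runs 3, rem=0, completes. Q0=[] Q1=[] Q2=[P2]
t=25-28: P2@Q2 runs 3, rem=0, completes. Q0=[] Q1=[] Q2=[]

Answer: P4,P1,P3,P2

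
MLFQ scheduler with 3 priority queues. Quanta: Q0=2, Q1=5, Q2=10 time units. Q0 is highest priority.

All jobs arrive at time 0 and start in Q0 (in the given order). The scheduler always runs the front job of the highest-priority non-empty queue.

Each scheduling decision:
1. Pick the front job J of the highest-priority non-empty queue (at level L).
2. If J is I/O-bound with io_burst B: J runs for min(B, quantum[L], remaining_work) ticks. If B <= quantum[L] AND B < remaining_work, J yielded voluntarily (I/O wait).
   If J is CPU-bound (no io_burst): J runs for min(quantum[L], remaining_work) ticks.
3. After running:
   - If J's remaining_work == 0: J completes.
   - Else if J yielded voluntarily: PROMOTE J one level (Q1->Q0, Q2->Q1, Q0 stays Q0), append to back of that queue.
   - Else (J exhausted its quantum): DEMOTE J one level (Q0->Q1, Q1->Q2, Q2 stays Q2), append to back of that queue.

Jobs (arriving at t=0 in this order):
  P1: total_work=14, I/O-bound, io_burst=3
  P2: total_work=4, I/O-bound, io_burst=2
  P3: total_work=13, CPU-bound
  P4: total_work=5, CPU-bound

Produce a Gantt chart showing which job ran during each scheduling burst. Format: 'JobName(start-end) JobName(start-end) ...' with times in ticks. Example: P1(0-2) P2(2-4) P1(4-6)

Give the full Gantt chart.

Answer: P1(0-2) P2(2-4) P3(4-6) P4(6-8) P2(8-10) P1(10-13) P1(13-15) P3(15-20) P4(20-23) P1(23-26) P1(26-28) P1(28-30) P3(30-36)

Derivation:
t=0-2: P1@Q0 runs 2, rem=12, quantum used, demote→Q1. Q0=[P2,P3,P4] Q1=[P1] Q2=[]
t=2-4: P2@Q0 runs 2, rem=2, I/O yield, promote→Q0. Q0=[P3,P4,P2] Q1=[P1] Q2=[]
t=4-6: P3@Q0 runs 2, rem=11, quantum used, demote→Q1. Q0=[P4,P2] Q1=[P1,P3] Q2=[]
t=6-8: P4@Q0 runs 2, rem=3, quantum used, demote→Q1. Q0=[P2] Q1=[P1,P3,P4] Q2=[]
t=8-10: P2@Q0 runs 2, rem=0, completes. Q0=[] Q1=[P1,P3,P4] Q2=[]
t=10-13: P1@Q1 runs 3, rem=9, I/O yield, promote→Q0. Q0=[P1] Q1=[P3,P4] Q2=[]
t=13-15: P1@Q0 runs 2, rem=7, quantum used, demote→Q1. Q0=[] Q1=[P3,P4,P1] Q2=[]
t=15-20: P3@Q1 runs 5, rem=6, quantum used, demote→Q2. Q0=[] Q1=[P4,P1] Q2=[P3]
t=20-23: P4@Q1 runs 3, rem=0, completes. Q0=[] Q1=[P1] Q2=[P3]
t=23-26: P1@Q1 runs 3, rem=4, I/O yield, promote→Q0. Q0=[P1] Q1=[] Q2=[P3]
t=26-28: P1@Q0 runs 2, rem=2, quantum used, demote→Q1. Q0=[] Q1=[P1] Q2=[P3]
t=28-30: P1@Q1 runs 2, rem=0, completes. Q0=[] Q1=[] Q2=[P3]
t=30-36: P3@Q2 runs 6, rem=0, completes. Q0=[] Q1=[] Q2=[]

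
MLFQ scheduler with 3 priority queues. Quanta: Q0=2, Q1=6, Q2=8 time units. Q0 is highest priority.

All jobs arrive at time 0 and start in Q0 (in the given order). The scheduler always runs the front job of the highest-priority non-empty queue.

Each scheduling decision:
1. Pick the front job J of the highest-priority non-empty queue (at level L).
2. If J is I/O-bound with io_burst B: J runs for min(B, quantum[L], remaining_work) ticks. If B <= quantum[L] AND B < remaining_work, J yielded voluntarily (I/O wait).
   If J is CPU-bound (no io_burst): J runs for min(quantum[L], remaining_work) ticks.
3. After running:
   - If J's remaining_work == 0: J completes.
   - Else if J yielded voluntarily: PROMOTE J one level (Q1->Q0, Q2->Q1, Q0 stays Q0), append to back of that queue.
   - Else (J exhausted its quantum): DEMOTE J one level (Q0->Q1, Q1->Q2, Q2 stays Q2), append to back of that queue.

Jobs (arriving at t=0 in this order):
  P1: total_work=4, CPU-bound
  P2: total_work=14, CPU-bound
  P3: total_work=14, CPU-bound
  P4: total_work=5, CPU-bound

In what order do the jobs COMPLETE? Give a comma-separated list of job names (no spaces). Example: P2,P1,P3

Answer: P1,P4,P2,P3

Derivation:
t=0-2: P1@Q0 runs 2, rem=2, quantum used, demote→Q1. Q0=[P2,P3,P4] Q1=[P1] Q2=[]
t=2-4: P2@Q0 runs 2, rem=12, quantum used, demote→Q1. Q0=[P3,P4] Q1=[P1,P2] Q2=[]
t=4-6: P3@Q0 runs 2, rem=12, quantum used, demote→Q1. Q0=[P4] Q1=[P1,P2,P3] Q2=[]
t=6-8: P4@Q0 runs 2, rem=3, quantum used, demote→Q1. Q0=[] Q1=[P1,P2,P3,P4] Q2=[]
t=8-10: P1@Q1 runs 2, rem=0, completes. Q0=[] Q1=[P2,P3,P4] Q2=[]
t=10-16: P2@Q1 runs 6, rem=6, quantum used, demote→Q2. Q0=[] Q1=[P3,P4] Q2=[P2]
t=16-22: P3@Q1 runs 6, rem=6, quantum used, demote→Q2. Q0=[] Q1=[P4] Q2=[P2,P3]
t=22-25: P4@Q1 runs 3, rem=0, completes. Q0=[] Q1=[] Q2=[P2,P3]
t=25-31: P2@Q2 runs 6, rem=0, completes. Q0=[] Q1=[] Q2=[P3]
t=31-37: P3@Q2 runs 6, rem=0, completes. Q0=[] Q1=[] Q2=[]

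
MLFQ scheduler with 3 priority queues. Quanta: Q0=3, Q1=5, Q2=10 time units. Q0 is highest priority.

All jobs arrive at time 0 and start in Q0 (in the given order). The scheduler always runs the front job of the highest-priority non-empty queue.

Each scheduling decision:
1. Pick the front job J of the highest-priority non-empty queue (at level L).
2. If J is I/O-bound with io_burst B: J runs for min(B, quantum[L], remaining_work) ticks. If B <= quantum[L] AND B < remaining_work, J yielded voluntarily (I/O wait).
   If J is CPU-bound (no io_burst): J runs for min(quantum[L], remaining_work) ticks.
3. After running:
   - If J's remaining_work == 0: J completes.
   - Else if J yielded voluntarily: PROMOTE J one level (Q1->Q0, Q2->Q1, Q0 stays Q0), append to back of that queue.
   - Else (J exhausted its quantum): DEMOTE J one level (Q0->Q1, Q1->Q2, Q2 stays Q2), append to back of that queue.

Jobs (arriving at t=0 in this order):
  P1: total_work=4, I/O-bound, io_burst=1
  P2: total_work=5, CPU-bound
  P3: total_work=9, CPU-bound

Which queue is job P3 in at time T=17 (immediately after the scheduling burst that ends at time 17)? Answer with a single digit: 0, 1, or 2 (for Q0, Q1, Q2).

Answer: 2

Derivation:
t=0-1: P1@Q0 runs 1, rem=3, I/O yield, promote→Q0. Q0=[P2,P3,P1] Q1=[] Q2=[]
t=1-4: P2@Q0 runs 3, rem=2, quantum used, demote→Q1. Q0=[P3,P1] Q1=[P2] Q2=[]
t=4-7: P3@Q0 runs 3, rem=6, quantum used, demote→Q1. Q0=[P1] Q1=[P2,P3] Q2=[]
t=7-8: P1@Q0 runs 1, rem=2, I/O yield, promote→Q0. Q0=[P1] Q1=[P2,P3] Q2=[]
t=8-9: P1@Q0 runs 1, rem=1, I/O yield, promote→Q0. Q0=[P1] Q1=[P2,P3] Q2=[]
t=9-10: P1@Q0 runs 1, rem=0, completes. Q0=[] Q1=[P2,P3] Q2=[]
t=10-12: P2@Q1 runs 2, rem=0, completes. Q0=[] Q1=[P3] Q2=[]
t=12-17: P3@Q1 runs 5, rem=1, quantum used, demote→Q2. Q0=[] Q1=[] Q2=[P3]
t=17-18: P3@Q2 runs 1, rem=0, completes. Q0=[] Q1=[] Q2=[]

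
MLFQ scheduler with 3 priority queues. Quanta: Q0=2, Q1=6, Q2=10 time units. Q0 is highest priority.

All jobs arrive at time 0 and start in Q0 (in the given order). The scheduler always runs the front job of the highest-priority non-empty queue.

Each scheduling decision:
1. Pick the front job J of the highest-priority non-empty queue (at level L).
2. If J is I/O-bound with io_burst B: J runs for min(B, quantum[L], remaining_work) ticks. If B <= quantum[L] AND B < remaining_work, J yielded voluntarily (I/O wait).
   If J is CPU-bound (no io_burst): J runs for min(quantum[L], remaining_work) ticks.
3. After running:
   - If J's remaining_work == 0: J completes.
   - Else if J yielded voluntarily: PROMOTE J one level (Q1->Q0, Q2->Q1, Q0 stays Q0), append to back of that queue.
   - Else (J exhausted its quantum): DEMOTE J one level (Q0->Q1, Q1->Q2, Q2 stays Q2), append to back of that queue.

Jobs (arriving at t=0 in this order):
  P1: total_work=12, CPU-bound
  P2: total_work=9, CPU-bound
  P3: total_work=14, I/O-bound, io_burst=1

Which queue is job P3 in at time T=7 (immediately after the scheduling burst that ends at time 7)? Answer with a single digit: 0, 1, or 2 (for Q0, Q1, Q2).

Answer: 0

Derivation:
t=0-2: P1@Q0 runs 2, rem=10, quantum used, demote→Q1. Q0=[P2,P3] Q1=[P1] Q2=[]
t=2-4: P2@Q0 runs 2, rem=7, quantum used, demote→Q1. Q0=[P3] Q1=[P1,P2] Q2=[]
t=4-5: P3@Q0 runs 1, rem=13, I/O yield, promote→Q0. Q0=[P3] Q1=[P1,P2] Q2=[]
t=5-6: P3@Q0 runs 1, rem=12, I/O yield, promote→Q0. Q0=[P3] Q1=[P1,P2] Q2=[]
t=6-7: P3@Q0 runs 1, rem=11, I/O yield, promote→Q0. Q0=[P3] Q1=[P1,P2] Q2=[]
t=7-8: P3@Q0 runs 1, rem=10, I/O yield, promote→Q0. Q0=[P3] Q1=[P1,P2] Q2=[]
t=8-9: P3@Q0 runs 1, rem=9, I/O yield, promote→Q0. Q0=[P3] Q1=[P1,P2] Q2=[]
t=9-10: P3@Q0 runs 1, rem=8, I/O yield, promote→Q0. Q0=[P3] Q1=[P1,P2] Q2=[]
t=10-11: P3@Q0 runs 1, rem=7, I/O yield, promote→Q0. Q0=[P3] Q1=[P1,P2] Q2=[]
t=11-12: P3@Q0 runs 1, rem=6, I/O yield, promote→Q0. Q0=[P3] Q1=[P1,P2] Q2=[]
t=12-13: P3@Q0 runs 1, rem=5, I/O yield, promote→Q0. Q0=[P3] Q1=[P1,P2] Q2=[]
t=13-14: P3@Q0 runs 1, rem=4, I/O yield, promote→Q0. Q0=[P3] Q1=[P1,P2] Q2=[]
t=14-15: P3@Q0 runs 1, rem=3, I/O yield, promote→Q0. Q0=[P3] Q1=[P1,P2] Q2=[]
t=15-16: P3@Q0 runs 1, rem=2, I/O yield, promote→Q0. Q0=[P3] Q1=[P1,P2] Q2=[]
t=16-17: P3@Q0 runs 1, rem=1, I/O yield, promote→Q0. Q0=[P3] Q1=[P1,P2] Q2=[]
t=17-18: P3@Q0 runs 1, rem=0, completes. Q0=[] Q1=[P1,P2] Q2=[]
t=18-24: P1@Q1 runs 6, rem=4, quantum used, demote→Q2. Q0=[] Q1=[P2] Q2=[P1]
t=24-30: P2@Q1 runs 6, rem=1, quantum used, demote→Q2. Q0=[] Q1=[] Q2=[P1,P2]
t=30-34: P1@Q2 runs 4, rem=0, completes. Q0=[] Q1=[] Q2=[P2]
t=34-35: P2@Q2 runs 1, rem=0, completes. Q0=[] Q1=[] Q2=[]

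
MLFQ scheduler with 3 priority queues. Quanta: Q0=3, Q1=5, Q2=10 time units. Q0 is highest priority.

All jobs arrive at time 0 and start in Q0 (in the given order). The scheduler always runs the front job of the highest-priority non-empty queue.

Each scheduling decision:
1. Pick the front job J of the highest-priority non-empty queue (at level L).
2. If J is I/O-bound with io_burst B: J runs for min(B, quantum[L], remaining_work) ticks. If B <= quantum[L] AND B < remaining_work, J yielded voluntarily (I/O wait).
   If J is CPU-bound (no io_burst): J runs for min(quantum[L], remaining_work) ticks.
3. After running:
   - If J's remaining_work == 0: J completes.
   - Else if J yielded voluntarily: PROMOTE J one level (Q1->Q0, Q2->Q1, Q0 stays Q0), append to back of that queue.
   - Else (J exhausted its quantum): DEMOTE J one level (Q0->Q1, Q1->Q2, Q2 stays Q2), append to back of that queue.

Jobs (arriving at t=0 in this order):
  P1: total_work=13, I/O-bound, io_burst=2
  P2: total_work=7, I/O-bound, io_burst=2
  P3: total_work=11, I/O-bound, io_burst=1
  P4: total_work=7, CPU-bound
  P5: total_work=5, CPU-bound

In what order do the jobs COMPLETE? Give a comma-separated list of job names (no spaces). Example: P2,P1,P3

t=0-2: P1@Q0 runs 2, rem=11, I/O yield, promote→Q0. Q0=[P2,P3,P4,P5,P1] Q1=[] Q2=[]
t=2-4: P2@Q0 runs 2, rem=5, I/O yield, promote→Q0. Q0=[P3,P4,P5,P1,P2] Q1=[] Q2=[]
t=4-5: P3@Q0 runs 1, rem=10, I/O yield, promote→Q0. Q0=[P4,P5,P1,P2,P3] Q1=[] Q2=[]
t=5-8: P4@Q0 runs 3, rem=4, quantum used, demote→Q1. Q0=[P5,P1,P2,P3] Q1=[P4] Q2=[]
t=8-11: P5@Q0 runs 3, rem=2, quantum used, demote→Q1. Q0=[P1,P2,P3] Q1=[P4,P5] Q2=[]
t=11-13: P1@Q0 runs 2, rem=9, I/O yield, promote→Q0. Q0=[P2,P3,P1] Q1=[P4,P5] Q2=[]
t=13-15: P2@Q0 runs 2, rem=3, I/O yield, promote→Q0. Q0=[P3,P1,P2] Q1=[P4,P5] Q2=[]
t=15-16: P3@Q0 runs 1, rem=9, I/O yield, promote→Q0. Q0=[P1,P2,P3] Q1=[P4,P5] Q2=[]
t=16-18: P1@Q0 runs 2, rem=7, I/O yield, promote→Q0. Q0=[P2,P3,P1] Q1=[P4,P5] Q2=[]
t=18-20: P2@Q0 runs 2, rem=1, I/O yield, promote→Q0. Q0=[P3,P1,P2] Q1=[P4,P5] Q2=[]
t=20-21: P3@Q0 runs 1, rem=8, I/O yield, promote→Q0. Q0=[P1,P2,P3] Q1=[P4,P5] Q2=[]
t=21-23: P1@Q0 runs 2, rem=5, I/O yield, promote→Q0. Q0=[P2,P3,P1] Q1=[P4,P5] Q2=[]
t=23-24: P2@Q0 runs 1, rem=0, completes. Q0=[P3,P1] Q1=[P4,P5] Q2=[]
t=24-25: P3@Q0 runs 1, rem=7, I/O yield, promote→Q0. Q0=[P1,P3] Q1=[P4,P5] Q2=[]
t=25-27: P1@Q0 runs 2, rem=3, I/O yield, promote→Q0. Q0=[P3,P1] Q1=[P4,P5] Q2=[]
t=27-28: P3@Q0 runs 1, rem=6, I/O yield, promote→Q0. Q0=[P1,P3] Q1=[P4,P5] Q2=[]
t=28-30: P1@Q0 runs 2, rem=1, I/O yield, promote→Q0. Q0=[P3,P1] Q1=[P4,P5] Q2=[]
t=30-31: P3@Q0 runs 1, rem=5, I/O yield, promote→Q0. Q0=[P1,P3] Q1=[P4,P5] Q2=[]
t=31-32: P1@Q0 runs 1, rem=0, completes. Q0=[P3] Q1=[P4,P5] Q2=[]
t=32-33: P3@Q0 runs 1, rem=4, I/O yield, promote→Q0. Q0=[P3] Q1=[P4,P5] Q2=[]
t=33-34: P3@Q0 runs 1, rem=3, I/O yield, promote→Q0. Q0=[P3] Q1=[P4,P5] Q2=[]
t=34-35: P3@Q0 runs 1, rem=2, I/O yield, promote→Q0. Q0=[P3] Q1=[P4,P5] Q2=[]
t=35-36: P3@Q0 runs 1, rem=1, I/O yield, promote→Q0. Q0=[P3] Q1=[P4,P5] Q2=[]
t=36-37: P3@Q0 runs 1, rem=0, completes. Q0=[] Q1=[P4,P5] Q2=[]
t=37-41: P4@Q1 runs 4, rem=0, completes. Q0=[] Q1=[P5] Q2=[]
t=41-43: P5@Q1 runs 2, rem=0, completes. Q0=[] Q1=[] Q2=[]

Answer: P2,P1,P3,P4,P5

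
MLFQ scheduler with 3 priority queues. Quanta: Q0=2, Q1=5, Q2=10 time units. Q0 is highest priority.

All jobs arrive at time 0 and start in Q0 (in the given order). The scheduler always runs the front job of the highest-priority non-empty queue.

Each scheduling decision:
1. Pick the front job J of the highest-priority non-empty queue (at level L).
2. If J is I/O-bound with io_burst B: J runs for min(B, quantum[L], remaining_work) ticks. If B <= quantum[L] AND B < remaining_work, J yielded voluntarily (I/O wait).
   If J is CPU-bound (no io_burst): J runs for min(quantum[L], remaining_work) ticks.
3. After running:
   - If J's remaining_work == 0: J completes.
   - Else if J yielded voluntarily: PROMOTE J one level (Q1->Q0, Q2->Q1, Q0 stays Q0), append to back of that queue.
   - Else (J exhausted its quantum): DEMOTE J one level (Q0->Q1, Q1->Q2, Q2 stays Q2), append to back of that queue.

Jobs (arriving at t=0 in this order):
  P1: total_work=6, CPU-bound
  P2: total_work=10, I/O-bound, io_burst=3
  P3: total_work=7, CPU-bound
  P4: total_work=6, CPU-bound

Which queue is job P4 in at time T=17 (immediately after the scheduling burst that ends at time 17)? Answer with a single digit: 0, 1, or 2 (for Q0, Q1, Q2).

t=0-2: P1@Q0 runs 2, rem=4, quantum used, demote→Q1. Q0=[P2,P3,P4] Q1=[P1] Q2=[]
t=2-4: P2@Q0 runs 2, rem=8, quantum used, demote→Q1. Q0=[P3,P4] Q1=[P1,P2] Q2=[]
t=4-6: P3@Q0 runs 2, rem=5, quantum used, demote→Q1. Q0=[P4] Q1=[P1,P2,P3] Q2=[]
t=6-8: P4@Q0 runs 2, rem=4, quantum used, demote→Q1. Q0=[] Q1=[P1,P2,P3,P4] Q2=[]
t=8-12: P1@Q1 runs 4, rem=0, completes. Q0=[] Q1=[P2,P3,P4] Q2=[]
t=12-15: P2@Q1 runs 3, rem=5, I/O yield, promote→Q0. Q0=[P2] Q1=[P3,P4] Q2=[]
t=15-17: P2@Q0 runs 2, rem=3, quantum used, demote→Q1. Q0=[] Q1=[P3,P4,P2] Q2=[]
t=17-22: P3@Q1 runs 5, rem=0, completes. Q0=[] Q1=[P4,P2] Q2=[]
t=22-26: P4@Q1 runs 4, rem=0, completes. Q0=[] Q1=[P2] Q2=[]
t=26-29: P2@Q1 runs 3, rem=0, completes. Q0=[] Q1=[] Q2=[]

Answer: 1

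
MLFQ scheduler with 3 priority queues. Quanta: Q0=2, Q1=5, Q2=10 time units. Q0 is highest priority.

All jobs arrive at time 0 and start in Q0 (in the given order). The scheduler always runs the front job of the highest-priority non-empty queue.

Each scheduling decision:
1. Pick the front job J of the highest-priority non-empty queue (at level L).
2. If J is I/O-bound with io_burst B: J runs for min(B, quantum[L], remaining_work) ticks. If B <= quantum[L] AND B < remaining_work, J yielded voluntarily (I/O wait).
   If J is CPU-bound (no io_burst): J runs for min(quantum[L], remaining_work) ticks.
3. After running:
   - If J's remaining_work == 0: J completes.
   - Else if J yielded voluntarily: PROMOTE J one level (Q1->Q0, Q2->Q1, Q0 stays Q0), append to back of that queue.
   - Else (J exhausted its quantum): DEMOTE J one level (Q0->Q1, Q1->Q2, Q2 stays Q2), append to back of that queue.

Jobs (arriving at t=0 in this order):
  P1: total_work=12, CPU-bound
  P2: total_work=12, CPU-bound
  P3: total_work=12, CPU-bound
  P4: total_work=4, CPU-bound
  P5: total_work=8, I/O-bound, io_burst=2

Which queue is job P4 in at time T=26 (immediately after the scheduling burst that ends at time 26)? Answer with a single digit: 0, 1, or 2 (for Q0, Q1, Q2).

Answer: 1

Derivation:
t=0-2: P1@Q0 runs 2, rem=10, quantum used, demote→Q1. Q0=[P2,P3,P4,P5] Q1=[P1] Q2=[]
t=2-4: P2@Q0 runs 2, rem=10, quantum used, demote→Q1. Q0=[P3,P4,P5] Q1=[P1,P2] Q2=[]
t=4-6: P3@Q0 runs 2, rem=10, quantum used, demote→Q1. Q0=[P4,P5] Q1=[P1,P2,P3] Q2=[]
t=6-8: P4@Q0 runs 2, rem=2, quantum used, demote→Q1. Q0=[P5] Q1=[P1,P2,P3,P4] Q2=[]
t=8-10: P5@Q0 runs 2, rem=6, I/O yield, promote→Q0. Q0=[P5] Q1=[P1,P2,P3,P4] Q2=[]
t=10-12: P5@Q0 runs 2, rem=4, I/O yield, promote→Q0. Q0=[P5] Q1=[P1,P2,P3,P4] Q2=[]
t=12-14: P5@Q0 runs 2, rem=2, I/O yield, promote→Q0. Q0=[P5] Q1=[P1,P2,P3,P4] Q2=[]
t=14-16: P5@Q0 runs 2, rem=0, completes. Q0=[] Q1=[P1,P2,P3,P4] Q2=[]
t=16-21: P1@Q1 runs 5, rem=5, quantum used, demote→Q2. Q0=[] Q1=[P2,P3,P4] Q2=[P1]
t=21-26: P2@Q1 runs 5, rem=5, quantum used, demote→Q2. Q0=[] Q1=[P3,P4] Q2=[P1,P2]
t=26-31: P3@Q1 runs 5, rem=5, quantum used, demote→Q2. Q0=[] Q1=[P4] Q2=[P1,P2,P3]
t=31-33: P4@Q1 runs 2, rem=0, completes. Q0=[] Q1=[] Q2=[P1,P2,P3]
t=33-38: P1@Q2 runs 5, rem=0, completes. Q0=[] Q1=[] Q2=[P2,P3]
t=38-43: P2@Q2 runs 5, rem=0, completes. Q0=[] Q1=[] Q2=[P3]
t=43-48: P3@Q2 runs 5, rem=0, completes. Q0=[] Q1=[] Q2=[]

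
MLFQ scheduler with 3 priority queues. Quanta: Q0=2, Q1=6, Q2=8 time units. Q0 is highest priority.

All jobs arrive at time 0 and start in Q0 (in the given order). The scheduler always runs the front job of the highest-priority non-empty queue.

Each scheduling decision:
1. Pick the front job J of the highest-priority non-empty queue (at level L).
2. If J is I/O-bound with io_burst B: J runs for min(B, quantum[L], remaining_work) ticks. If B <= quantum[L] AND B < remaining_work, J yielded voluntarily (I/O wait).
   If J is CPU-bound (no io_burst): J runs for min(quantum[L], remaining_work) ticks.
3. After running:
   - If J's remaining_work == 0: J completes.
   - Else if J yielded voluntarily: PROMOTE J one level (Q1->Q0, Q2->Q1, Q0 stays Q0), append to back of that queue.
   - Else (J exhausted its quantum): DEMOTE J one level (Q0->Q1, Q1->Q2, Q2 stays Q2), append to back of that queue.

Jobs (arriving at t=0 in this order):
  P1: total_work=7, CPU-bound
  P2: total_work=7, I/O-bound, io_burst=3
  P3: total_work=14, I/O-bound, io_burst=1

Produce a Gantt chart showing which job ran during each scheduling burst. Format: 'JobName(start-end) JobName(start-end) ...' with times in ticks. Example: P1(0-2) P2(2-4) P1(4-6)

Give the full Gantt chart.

t=0-2: P1@Q0 runs 2, rem=5, quantum used, demote→Q1. Q0=[P2,P3] Q1=[P1] Q2=[]
t=2-4: P2@Q0 runs 2, rem=5, quantum used, demote→Q1. Q0=[P3] Q1=[P1,P2] Q2=[]
t=4-5: P3@Q0 runs 1, rem=13, I/O yield, promote→Q0. Q0=[P3] Q1=[P1,P2] Q2=[]
t=5-6: P3@Q0 runs 1, rem=12, I/O yield, promote→Q0. Q0=[P3] Q1=[P1,P2] Q2=[]
t=6-7: P3@Q0 runs 1, rem=11, I/O yield, promote→Q0. Q0=[P3] Q1=[P1,P2] Q2=[]
t=7-8: P3@Q0 runs 1, rem=10, I/O yield, promote→Q0. Q0=[P3] Q1=[P1,P2] Q2=[]
t=8-9: P3@Q0 runs 1, rem=9, I/O yield, promote→Q0. Q0=[P3] Q1=[P1,P2] Q2=[]
t=9-10: P3@Q0 runs 1, rem=8, I/O yield, promote→Q0. Q0=[P3] Q1=[P1,P2] Q2=[]
t=10-11: P3@Q0 runs 1, rem=7, I/O yield, promote→Q0. Q0=[P3] Q1=[P1,P2] Q2=[]
t=11-12: P3@Q0 runs 1, rem=6, I/O yield, promote→Q0. Q0=[P3] Q1=[P1,P2] Q2=[]
t=12-13: P3@Q0 runs 1, rem=5, I/O yield, promote→Q0. Q0=[P3] Q1=[P1,P2] Q2=[]
t=13-14: P3@Q0 runs 1, rem=4, I/O yield, promote→Q0. Q0=[P3] Q1=[P1,P2] Q2=[]
t=14-15: P3@Q0 runs 1, rem=3, I/O yield, promote→Q0. Q0=[P3] Q1=[P1,P2] Q2=[]
t=15-16: P3@Q0 runs 1, rem=2, I/O yield, promote→Q0. Q0=[P3] Q1=[P1,P2] Q2=[]
t=16-17: P3@Q0 runs 1, rem=1, I/O yield, promote→Q0. Q0=[P3] Q1=[P1,P2] Q2=[]
t=17-18: P3@Q0 runs 1, rem=0, completes. Q0=[] Q1=[P1,P2] Q2=[]
t=18-23: P1@Q1 runs 5, rem=0, completes. Q0=[] Q1=[P2] Q2=[]
t=23-26: P2@Q1 runs 3, rem=2, I/O yield, promote→Q0. Q0=[P2] Q1=[] Q2=[]
t=26-28: P2@Q0 runs 2, rem=0, completes. Q0=[] Q1=[] Q2=[]

Answer: P1(0-2) P2(2-4) P3(4-5) P3(5-6) P3(6-7) P3(7-8) P3(8-9) P3(9-10) P3(10-11) P3(11-12) P3(12-13) P3(13-14) P3(14-15) P3(15-16) P3(16-17) P3(17-18) P1(18-23) P2(23-26) P2(26-28)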